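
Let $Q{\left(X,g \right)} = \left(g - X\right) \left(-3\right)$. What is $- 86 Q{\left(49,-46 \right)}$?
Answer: $-24510$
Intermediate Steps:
$Q{\left(X,g \right)} = - 3 g + 3 X$
$- 86 Q{\left(49,-46 \right)} = - 86 \left(\left(-3\right) \left(-46\right) + 3 \cdot 49\right) = - 86 \left(138 + 147\right) = \left(-86\right) 285 = -24510$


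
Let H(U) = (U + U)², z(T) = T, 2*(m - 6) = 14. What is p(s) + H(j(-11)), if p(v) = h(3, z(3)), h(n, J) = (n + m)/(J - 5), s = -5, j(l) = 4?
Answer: 56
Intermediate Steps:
m = 13 (m = 6 + (½)*14 = 6 + 7 = 13)
H(U) = 4*U² (H(U) = (2*U)² = 4*U²)
h(n, J) = (13 + n)/(-5 + J) (h(n, J) = (n + 13)/(J - 5) = (13 + n)/(-5 + J))
p(v) = -8 (p(v) = (13 + 3)/(-5 + 3) = 16/(-2) = -½*16 = -8)
p(s) + H(j(-11)) = -8 + 4*4² = -8 + 4*16 = -8 + 64 = 56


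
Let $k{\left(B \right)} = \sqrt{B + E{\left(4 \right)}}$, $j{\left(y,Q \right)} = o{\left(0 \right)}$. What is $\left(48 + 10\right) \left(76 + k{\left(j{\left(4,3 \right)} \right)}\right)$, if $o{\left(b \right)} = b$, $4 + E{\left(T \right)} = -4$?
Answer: $4408 + 116 i \sqrt{2} \approx 4408.0 + 164.05 i$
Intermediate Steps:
$E{\left(T \right)} = -8$ ($E{\left(T \right)} = -4 - 4 = -8$)
$j{\left(y,Q \right)} = 0$
$k{\left(B \right)} = \sqrt{-8 + B}$ ($k{\left(B \right)} = \sqrt{B - 8} = \sqrt{-8 + B}$)
$\left(48 + 10\right) \left(76 + k{\left(j{\left(4,3 \right)} \right)}\right) = \left(48 + 10\right) \left(76 + \sqrt{-8 + 0}\right) = 58 \left(76 + \sqrt{-8}\right) = 58 \left(76 + 2 i \sqrt{2}\right) = 4408 + 116 i \sqrt{2}$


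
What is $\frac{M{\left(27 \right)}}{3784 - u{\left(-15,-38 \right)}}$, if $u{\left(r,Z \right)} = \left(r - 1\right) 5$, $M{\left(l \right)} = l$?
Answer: $\frac{9}{1288} \approx 0.0069876$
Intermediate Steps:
$u{\left(r,Z \right)} = -5 + 5 r$ ($u{\left(r,Z \right)} = \left(-1 + r\right) 5 = -5 + 5 r$)
$\frac{M{\left(27 \right)}}{3784 - u{\left(-15,-38 \right)}} = \frac{27}{3784 - \left(-5 + 5 \left(-15\right)\right)} = \frac{27}{3784 - \left(-5 - 75\right)} = \frac{27}{3784 - -80} = \frac{27}{3784 + 80} = \frac{27}{3864} = 27 \cdot \frac{1}{3864} = \frac{9}{1288}$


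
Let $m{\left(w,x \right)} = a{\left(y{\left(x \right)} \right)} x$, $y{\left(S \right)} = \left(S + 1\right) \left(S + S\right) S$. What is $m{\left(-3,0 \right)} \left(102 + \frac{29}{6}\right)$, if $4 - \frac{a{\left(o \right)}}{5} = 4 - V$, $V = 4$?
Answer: $0$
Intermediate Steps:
$y{\left(S \right)} = 2 S^{2} \left(1 + S\right)$ ($y{\left(S \right)} = \left(1 + S\right) 2 S S = 2 S \left(1 + S\right) S = 2 S^{2} \left(1 + S\right)$)
$a{\left(o \right)} = 20$ ($a{\left(o \right)} = 20 - 5 \left(4 - 4\right) = 20 - 0 = 20 + 0 = 20$)
$m{\left(w,x \right)} = 20 x$
$m{\left(-3,0 \right)} \left(102 + \frac{29}{6}\right) = 20 \cdot 0 \left(102 + \frac{29}{6}\right) = 0 \left(102 + 29 \cdot \frac{1}{6}\right) = 0 \left(102 + \frac{29}{6}\right) = 0 \cdot \frac{641}{6} = 0$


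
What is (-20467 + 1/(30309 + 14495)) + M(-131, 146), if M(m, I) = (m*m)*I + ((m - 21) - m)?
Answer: 111338746473/44804 ≈ 2.4850e+6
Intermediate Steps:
M(m, I) = -21 + I*m² (M(m, I) = m²*I + ((-21 + m) - m) = I*m² - 21 = -21 + I*m²)
(-20467 + 1/(30309 + 14495)) + M(-131, 146) = (-20467 + 1/(30309 + 14495)) + (-21 + 146*(-131)²) = (-20467 + 1/44804) + (-21 + 146*17161) = (-20467 + 1/44804) + (-21 + 2505506) = -917003467/44804 + 2505485 = 111338746473/44804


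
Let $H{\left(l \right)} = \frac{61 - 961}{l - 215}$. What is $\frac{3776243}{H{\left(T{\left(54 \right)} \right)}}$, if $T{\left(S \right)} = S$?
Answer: $\frac{607975123}{900} \approx 6.7553 \cdot 10^{5}$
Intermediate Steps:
$H{\left(l \right)} = - \frac{900}{-215 + l}$
$\frac{3776243}{H{\left(T{\left(54 \right)} \right)}} = \frac{3776243}{\left(-900\right) \frac{1}{-215 + 54}} = \frac{3776243}{\left(-900\right) \frac{1}{-161}} = \frac{3776243}{\left(-900\right) \left(- \frac{1}{161}\right)} = \frac{3776243}{\frac{900}{161}} = 3776243 \cdot \frac{161}{900} = \frac{607975123}{900}$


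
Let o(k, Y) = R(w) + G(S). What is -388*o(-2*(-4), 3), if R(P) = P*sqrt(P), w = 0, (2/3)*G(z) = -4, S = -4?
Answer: 2328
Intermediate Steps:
G(z) = -6 (G(z) = (3/2)*(-4) = -6)
R(P) = P**(3/2)
o(k, Y) = -6 (o(k, Y) = 0**(3/2) - 6 = 0 - 6 = -6)
-388*o(-2*(-4), 3) = -388*(-6) = 2328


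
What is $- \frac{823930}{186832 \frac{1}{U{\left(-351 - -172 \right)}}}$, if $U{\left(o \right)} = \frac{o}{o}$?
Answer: $- \frac{411965}{93416} \approx -4.41$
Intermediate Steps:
$U{\left(o \right)} = 1$
$- \frac{823930}{186832 \frac{1}{U{\left(-351 - -172 \right)}}} = - \frac{823930}{186832 \cdot 1^{-1}} = - \frac{823930}{186832 \cdot 1} = - \frac{823930}{186832} = \left(-823930\right) \frac{1}{186832} = - \frac{411965}{93416}$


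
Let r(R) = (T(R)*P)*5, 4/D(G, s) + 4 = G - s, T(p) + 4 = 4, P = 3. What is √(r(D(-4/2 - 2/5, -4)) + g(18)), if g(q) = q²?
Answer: 18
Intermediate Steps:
T(p) = 0 (T(p) = -4 + 4 = 0)
D(G, s) = 4/(-4 + G - s) (D(G, s) = 4/(-4 + (G - s)) = 4/(-4 + G - s))
r(R) = 0 (r(R) = (0*3)*5 = 0*5 = 0)
√(r(D(-4/2 - 2/5, -4)) + g(18)) = √(0 + 18²) = √(0 + 324) = √324 = 18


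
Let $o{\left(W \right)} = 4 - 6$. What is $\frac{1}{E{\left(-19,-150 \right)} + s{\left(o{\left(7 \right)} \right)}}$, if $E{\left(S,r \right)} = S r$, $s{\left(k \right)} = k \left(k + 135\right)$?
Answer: $\frac{1}{2584} \approx 0.000387$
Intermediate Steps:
$o{\left(W \right)} = -2$ ($o{\left(W \right)} = 4 - 6 = -2$)
$s{\left(k \right)} = k \left(135 + k\right)$
$\frac{1}{E{\left(-19,-150 \right)} + s{\left(o{\left(7 \right)} \right)}} = \frac{1}{\left(-19\right) \left(-150\right) - 2 \left(135 - 2\right)} = \frac{1}{2850 - 266} = \frac{1}{2584}$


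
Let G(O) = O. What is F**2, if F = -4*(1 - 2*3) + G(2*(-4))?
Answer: 144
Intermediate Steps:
F = 12 (F = -4*(1 - 2*3) + 2*(-4) = -4*(1 - 6) - 8 = -4*(-5) - 8 = 20 - 8 = 12)
F**2 = 12**2 = 144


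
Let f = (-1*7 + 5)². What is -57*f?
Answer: -228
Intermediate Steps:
f = 4 (f = (-7 + 5)² = (-2)² = 4)
-57*f = -57*4 = -228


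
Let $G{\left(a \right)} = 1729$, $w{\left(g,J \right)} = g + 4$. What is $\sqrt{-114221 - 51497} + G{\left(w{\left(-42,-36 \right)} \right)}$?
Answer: $1729 + 7 i \sqrt{3382} \approx 1729.0 + 407.08 i$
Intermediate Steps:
$w{\left(g,J \right)} = 4 + g$
$\sqrt{-114221 - 51497} + G{\left(w{\left(-42,-36 \right)} \right)} = \sqrt{-114221 - 51497} + 1729 = \sqrt{-165718} + 1729 = 7 i \sqrt{3382} + 1729 = 1729 + 7 i \sqrt{3382}$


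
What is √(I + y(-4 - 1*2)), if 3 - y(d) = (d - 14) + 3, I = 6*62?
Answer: 14*√2 ≈ 19.799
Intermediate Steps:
I = 372
y(d) = 14 - d (y(d) = 3 - ((d - 14) + 3) = 3 - ((-14 + d) + 3) = 3 - (-11 + d) = 3 + (11 - d) = 14 - d)
√(I + y(-4 - 1*2)) = √(372 + (14 - (-4 - 1*2))) = √(372 + (14 - (-4 - 2))) = √(372 + (14 - 1*(-6))) = √(372 + (14 + 6)) = √(372 + 20) = √392 = 14*√2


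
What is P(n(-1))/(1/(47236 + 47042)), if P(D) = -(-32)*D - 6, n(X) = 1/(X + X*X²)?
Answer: -2074116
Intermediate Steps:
n(X) = 1/(X + X³)
P(D) = -6 + 32*D (P(D) = 32*D - 6 = -6 + 32*D)
P(n(-1))/(1/(47236 + 47042)) = (-6 + 32/(-1 + (-1)³))/(1/(47236 + 47042)) = (-6 + 32/(-1 - 1))/(1/94278) = (-6 + 32/(-2))/(1/94278) = (-6 + 32*(-½))*94278 = (-6 - 16)*94278 = -22*94278 = -2074116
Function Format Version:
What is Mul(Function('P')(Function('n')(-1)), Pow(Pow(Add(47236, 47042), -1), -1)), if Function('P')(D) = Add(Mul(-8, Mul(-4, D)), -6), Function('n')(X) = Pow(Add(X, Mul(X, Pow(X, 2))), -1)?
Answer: -2074116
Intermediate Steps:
Function('n')(X) = Pow(Add(X, Pow(X, 3)), -1)
Function('P')(D) = Add(-6, Mul(32, D)) (Function('P')(D) = Add(Mul(32, D), -6) = Add(-6, Mul(32, D)))
Mul(Function('P')(Function('n')(-1)), Pow(Pow(Add(47236, 47042), -1), -1)) = Mul(Add(-6, Mul(32, Pow(Add(-1, Pow(-1, 3)), -1))), Pow(Pow(Add(47236, 47042), -1), -1)) = Mul(Add(-6, Mul(32, Pow(Add(-1, -1), -1))), Pow(Pow(94278, -1), -1)) = Mul(Add(-6, Mul(32, Pow(-2, -1))), Pow(Rational(1, 94278), -1)) = Mul(Add(-6, Mul(32, Rational(-1, 2))), 94278) = Mul(Add(-6, -16), 94278) = Mul(-22, 94278) = -2074116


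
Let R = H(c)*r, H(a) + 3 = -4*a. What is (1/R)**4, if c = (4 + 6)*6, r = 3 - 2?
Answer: 1/3486784401 ≈ 2.8680e-10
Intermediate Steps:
r = 1
c = 60 (c = 10*6 = 60)
H(a) = -3 - 4*a
R = -243 (R = (-3 - 4*60)*1 = (-3 - 240)*1 = -243*1 = -243)
(1/R)**4 = (1/(-243))**4 = (1*(-1/243))**4 = (-1/243)**4 = 1/3486784401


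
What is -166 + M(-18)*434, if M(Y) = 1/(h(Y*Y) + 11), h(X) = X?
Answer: -55176/335 ≈ -164.70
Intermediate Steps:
M(Y) = 1/(11 + Y²) (M(Y) = 1/(Y*Y + 11) = 1/(Y² + 11) = 1/(11 + Y²))
-166 + M(-18)*434 = -166 + 434/(11 + (-18)²) = -166 + 434/(11 + 324) = -166 + 434/335 = -55176/335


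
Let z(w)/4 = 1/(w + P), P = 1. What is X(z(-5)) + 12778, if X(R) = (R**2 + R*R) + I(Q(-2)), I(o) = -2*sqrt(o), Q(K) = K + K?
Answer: 12780 - 4*I ≈ 12780.0 - 4.0*I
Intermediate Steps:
Q(K) = 2*K
z(w) = 4/(1 + w) (z(w) = 4/(w + 1) = 4/(1 + w))
X(R) = -4*I + 2*R**2 (X(R) = (R**2 + R*R) - 2*2*I = (R**2 + R**2) - 4*I = 2*R**2 - 4*I = -4*I + 2*R**2)
X(z(-5)) + 12778 = (-4*I + 2*(4/(1 - 5))**2) + 12778 = (-4*I + 2*(4/(-4))**2) + 12778 = (-4*I + 2*(4*(-1/4))**2) + 12778 = (-4*I + 2*(-1)**2) + 12778 = (-4*I + 2*1) + 12778 = (-4*I + 2) + 12778 = (2 - 4*I) + 12778 = 12780 - 4*I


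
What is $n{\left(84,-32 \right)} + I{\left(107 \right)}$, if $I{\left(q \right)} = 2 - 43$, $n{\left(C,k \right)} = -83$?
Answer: $-124$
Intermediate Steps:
$I{\left(q \right)} = -41$ ($I{\left(q \right)} = 2 - 43 = -41$)
$n{\left(84,-32 \right)} + I{\left(107 \right)} = -83 - 41 = -124$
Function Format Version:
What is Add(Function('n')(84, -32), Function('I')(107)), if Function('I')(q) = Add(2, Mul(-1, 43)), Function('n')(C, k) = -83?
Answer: -124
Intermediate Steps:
Function('I')(q) = -41 (Function('I')(q) = Add(2, -43) = -41)
Add(Function('n')(84, -32), Function('I')(107)) = Add(-83, -41) = -124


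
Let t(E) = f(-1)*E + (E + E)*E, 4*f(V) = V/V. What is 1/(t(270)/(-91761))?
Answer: -61174/97245 ≈ -0.62907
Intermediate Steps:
f(V) = 1/4 (f(V) = (V/V)/4 = (1/4)*1 = 1/4)
t(E) = 2*E**2 + E/4 (t(E) = E/4 + (E + E)*E = E/4 + (2*E)*E = E/4 + 2*E**2 = 2*E**2 + E/4)
1/(t(270)/(-91761)) = 1/(((1/4)*270*(1 + 8*270))/(-91761)) = 1/(((1/4)*270*(1 + 2160))*(-1/91761)) = 1/(((1/4)*270*2161)*(-1/91761)) = 1/((291735/2)*(-1/91761)) = 1/(-97245/61174) = -61174/97245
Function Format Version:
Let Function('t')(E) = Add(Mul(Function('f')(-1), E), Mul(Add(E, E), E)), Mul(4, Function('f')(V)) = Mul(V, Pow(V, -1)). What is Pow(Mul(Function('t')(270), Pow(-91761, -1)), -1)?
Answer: Rational(-61174, 97245) ≈ -0.62907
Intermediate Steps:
Function('f')(V) = Rational(1, 4) (Function('f')(V) = Mul(Rational(1, 4), Mul(V, Pow(V, -1))) = Mul(Rational(1, 4), 1) = Rational(1, 4))
Function('t')(E) = Add(Mul(2, Pow(E, 2)), Mul(Rational(1, 4), E)) (Function('t')(E) = Add(Mul(Rational(1, 4), E), Mul(Add(E, E), E)) = Add(Mul(Rational(1, 4), E), Mul(Mul(2, E), E)) = Add(Mul(Rational(1, 4), E), Mul(2, Pow(E, 2))) = Add(Mul(2, Pow(E, 2)), Mul(Rational(1, 4), E)))
Pow(Mul(Function('t')(270), Pow(-91761, -1)), -1) = Pow(Mul(Mul(Rational(1, 4), 270, Add(1, Mul(8, 270))), Pow(-91761, -1)), -1) = Pow(Mul(Mul(Rational(1, 4), 270, Add(1, 2160)), Rational(-1, 91761)), -1) = Pow(Mul(Mul(Rational(1, 4), 270, 2161), Rational(-1, 91761)), -1) = Pow(Mul(Rational(291735, 2), Rational(-1, 91761)), -1) = Pow(Rational(-97245, 61174), -1) = Rational(-61174, 97245)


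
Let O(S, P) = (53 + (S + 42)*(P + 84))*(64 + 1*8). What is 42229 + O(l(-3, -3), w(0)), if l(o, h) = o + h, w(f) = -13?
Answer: 230077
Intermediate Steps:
l(o, h) = h + o
O(S, P) = 3816 + 72*(42 + S)*(84 + P) (O(S, P) = (53 + (42 + S)*(84 + P))*(64 + 8) = (53 + (42 + S)*(84 + P))*72 = 3816 + 72*(42 + S)*(84 + P))
42229 + O(l(-3, -3), w(0)) = 42229 + (257832 + 3024*(-13) + 6048*(-3 - 3) + 72*(-13)*(-3 - 3)) = 42229 + (257832 - 39312 + 6048*(-6) + 72*(-13)*(-6)) = 42229 + (257832 - 39312 - 36288 + 5616) = 42229 + 187848 = 230077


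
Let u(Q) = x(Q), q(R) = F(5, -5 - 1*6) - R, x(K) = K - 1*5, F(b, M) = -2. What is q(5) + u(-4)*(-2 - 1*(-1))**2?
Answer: -16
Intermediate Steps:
x(K) = -5 + K (x(K) = K - 5 = -5 + K)
q(R) = -2 - R
u(Q) = -5 + Q
q(5) + u(-4)*(-2 - 1*(-1))**2 = (-2 - 1*5) + (-5 - 4)*(-2 - 1*(-1))**2 = (-2 - 5) - 9*(-2 + 1)**2 = -7 - 9*(-1)**2 = -7 - 9*1 = -7 - 9 = -16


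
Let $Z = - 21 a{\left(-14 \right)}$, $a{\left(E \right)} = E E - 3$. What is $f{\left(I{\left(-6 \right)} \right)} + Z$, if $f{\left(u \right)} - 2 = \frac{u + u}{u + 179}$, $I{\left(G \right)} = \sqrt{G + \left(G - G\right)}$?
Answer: $\frac{- 4049 \sqrt{6} + 725129 i}{\sqrt{6} - 179 i} \approx -4051.0 + 0.027363 i$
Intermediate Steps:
$a{\left(E \right)} = -3 + E^{2}$ ($a{\left(E \right)} = E^{2} - 3 = -3 + E^{2}$)
$Z = -4053$ ($Z = - 21 \left(-3 + \left(-14\right)^{2}\right) = - 21 \left(-3 + 196\right) = \left(-21\right) 193 = -4053$)
$I{\left(G \right)} = \sqrt{G}$ ($I{\left(G \right)} = \sqrt{G + 0} = \sqrt{G}$)
$f{\left(u \right)} = 2 + \frac{2 u}{179 + u}$ ($f{\left(u \right)} = 2 + \frac{u + u}{u + 179} = 2 + \frac{2 u}{179 + u}$)
$f{\left(I{\left(-6 \right)} \right)} + Z = \frac{2 \left(179 + 2 \sqrt{-6}\right)}{179 + \sqrt{-6}} - 4053 = \frac{2 \left(179 + 2 i \sqrt{6}\right)}{179 + i \sqrt{6}} - 4053 = -4053 + \frac{2 \left(179 + 2 i \sqrt{6}\right)}{179 + i \sqrt{6}}$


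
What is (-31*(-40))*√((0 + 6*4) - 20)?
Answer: 2480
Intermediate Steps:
(-31*(-40))*√((0 + 6*4) - 20) = 1240*√((0 + 24) - 20) = 1240*√(24 - 20) = 1240*√4 = 1240*2 = 2480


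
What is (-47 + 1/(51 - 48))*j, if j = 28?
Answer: -3920/3 ≈ -1306.7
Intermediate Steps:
(-47 + 1/(51 - 48))*j = (-47 + 1/(51 - 48))*28 = (-47 + 1/3)*28 = (-47 + ⅓)*28 = -140/3*28 = -3920/3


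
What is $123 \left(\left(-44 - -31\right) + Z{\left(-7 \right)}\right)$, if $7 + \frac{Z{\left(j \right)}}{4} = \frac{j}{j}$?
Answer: $-4551$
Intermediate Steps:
$Z{\left(j \right)} = -24$ ($Z{\left(j \right)} = -28 + 4 \frac{j}{j} = -28 + 4 \cdot 1 = -28 + 4 = -24$)
$123 \left(\left(-44 - -31\right) + Z{\left(-7 \right)}\right) = 123 \left(\left(-44 - -31\right) - 24\right) = 123 \left(\left(-44 + 31\right) - 24\right) = 123 \left(-13 - 24\right) = 123 \left(-37\right) = -4551$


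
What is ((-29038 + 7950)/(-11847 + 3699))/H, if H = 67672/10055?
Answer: 6626245/17230983 ≈ 0.38455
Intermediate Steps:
H = 67672/10055 (H = 67672*(1/10055) = 67672/10055 ≈ 6.7302)
((-29038 + 7950)/(-11847 + 3699))/H = ((-29038 + 7950)/(-11847 + 3699))/(67672/10055) = -21088/(-8148)*(10055/67672) = -21088*(-1/8148)*(10055/67672) = (5272/2037)*(10055/67672) = 6626245/17230983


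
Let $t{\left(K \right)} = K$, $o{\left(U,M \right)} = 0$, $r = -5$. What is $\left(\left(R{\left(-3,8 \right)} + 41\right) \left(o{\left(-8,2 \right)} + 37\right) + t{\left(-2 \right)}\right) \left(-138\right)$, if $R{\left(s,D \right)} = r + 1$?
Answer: $-188646$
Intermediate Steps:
$R{\left(s,D \right)} = -4$ ($R{\left(s,D \right)} = -5 + 1 = -4$)
$\left(\left(R{\left(-3,8 \right)} + 41\right) \left(o{\left(-8,2 \right)} + 37\right) + t{\left(-2 \right)}\right) \left(-138\right) = \left(\left(-4 + 41\right) \left(0 + 37\right) - 2\right) \left(-138\right) = \left(37 \cdot 37 - 2\right) \left(-138\right) = \left(1369 - 2\right) \left(-138\right) = 1367 \left(-138\right) = -188646$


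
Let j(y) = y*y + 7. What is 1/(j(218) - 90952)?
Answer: -1/43421 ≈ -2.3030e-5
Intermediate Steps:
j(y) = 7 + y² (j(y) = y² + 7 = 7 + y²)
1/(j(218) - 90952) = 1/((7 + 218²) - 90952) = 1/((7 + 47524) - 90952) = 1/(47531 - 90952) = 1/(-43421) = -1/43421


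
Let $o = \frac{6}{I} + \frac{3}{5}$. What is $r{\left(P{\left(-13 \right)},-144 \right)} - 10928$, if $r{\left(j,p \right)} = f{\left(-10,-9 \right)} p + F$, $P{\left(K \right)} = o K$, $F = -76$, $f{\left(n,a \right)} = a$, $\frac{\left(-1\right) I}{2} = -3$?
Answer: $-9708$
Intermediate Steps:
$I = 6$ ($I = \left(-2\right) \left(-3\right) = 6$)
$o = \frac{8}{5}$ ($o = \frac{6}{6} + \frac{3}{5} = 6 \cdot \frac{1}{6} + 3 \cdot \frac{1}{5} = 1 + \frac{3}{5} = \frac{8}{5} \approx 1.6$)
$P{\left(K \right)} = \frac{8 K}{5}$
$r{\left(j,p \right)} = -76 - 9 p$ ($r{\left(j,p \right)} = - 9 p - 76 = -76 - 9 p$)
$r{\left(P{\left(-13 \right)},-144 \right)} - 10928 = \left(-76 - -1296\right) - 10928 = \left(-76 + 1296\right) - 10928 = 1220 - 10928 = -9708$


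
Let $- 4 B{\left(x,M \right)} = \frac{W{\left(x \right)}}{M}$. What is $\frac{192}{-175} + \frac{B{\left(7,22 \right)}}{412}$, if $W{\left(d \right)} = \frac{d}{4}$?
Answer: $- \frac{27845833}{25379200} \approx -1.0972$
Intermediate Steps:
$W{\left(d \right)} = \frac{d}{4}$ ($W{\left(d \right)} = d \frac{1}{4} = \frac{d}{4}$)
$B{\left(x,M \right)} = - \frac{x}{16 M}$ ($B{\left(x,M \right)} = - \frac{\frac{x}{4} \frac{1}{M}}{4} = - \frac{\frac{1}{4} x \frac{1}{M}}{4} = - \frac{x}{16 M}$)
$\frac{192}{-175} + \frac{B{\left(7,22 \right)}}{412} = \frac{192}{-175} + \frac{\left(- \frac{1}{16}\right) 7 \cdot \frac{1}{22}}{412} = 192 \left(- \frac{1}{175}\right) + \left(- \frac{1}{16}\right) 7 \cdot \frac{1}{22} \cdot \frac{1}{412} = - \frac{192}{175} - \frac{7}{145024} = - \frac{27845833}{25379200}$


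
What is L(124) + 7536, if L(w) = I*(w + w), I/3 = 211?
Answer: 164520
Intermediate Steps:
I = 633 (I = 3*211 = 633)
L(w) = 1266*w (L(w) = 633*(w + w) = 633*(2*w) = 1266*w)
L(124) + 7536 = 1266*124 + 7536 = 156984 + 7536 = 164520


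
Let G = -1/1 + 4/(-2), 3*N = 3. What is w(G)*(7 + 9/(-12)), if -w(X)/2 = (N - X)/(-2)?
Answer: 25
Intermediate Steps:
N = 1 (N = (1/3)*3 = 1)
G = -3 (G = -1*1 + 4*(-1/2) = -1 - 2 = -3)
w(X) = 1 - X (w(X) = -2*(1 - X)/(-2) = -2*(1 - X)*(-1)/2 = -2*(-1/2 + X/2) = 1 - X)
w(G)*(7 + 9/(-12)) = (1 - 1*(-3))*(7 + 9/(-12)) = (1 + 3)*(7 + 9*(-1/12)) = 4*(7 - 3/4) = 4*(25/4) = 25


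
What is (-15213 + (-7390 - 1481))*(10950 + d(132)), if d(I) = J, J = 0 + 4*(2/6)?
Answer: -263751912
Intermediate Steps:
J = 4/3 (J = 0 + 4*(2*(1/6)) = 0 + 4*(1/3) = 0 + 4/3 = 4/3 ≈ 1.3333)
d(I) = 4/3
(-15213 + (-7390 - 1481))*(10950 + d(132)) = (-15213 + (-7390 - 1481))*(10950 + 4/3) = (-15213 - 8871)*(32854/3) = -24084*32854/3 = -263751912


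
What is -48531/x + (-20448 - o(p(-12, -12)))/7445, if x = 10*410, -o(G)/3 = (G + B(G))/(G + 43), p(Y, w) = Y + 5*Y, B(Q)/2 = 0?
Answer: -2581693431/177042100 ≈ -14.582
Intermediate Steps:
B(Q) = 0 (B(Q) = 2*0 = 0)
p(Y, w) = 6*Y
o(G) = -3*G/(43 + G) (o(G) = -3*(G + 0)/(G + 43) = -3*G/(43 + G))
x = 4100
-48531/x + (-20448 - o(p(-12, -12)))/7445 = -48531/4100 + (-20448 - (-3)*6*(-12)/(43 + 6*(-12)))/7445 = -48531*1/4100 + (-20448 - (-3)*(-72)/(43 - 72))*(1/7445) = -48531/4100 + (-20448 - (-3)*(-72)/(-29))*(1/7445) = -48531/4100 + (-20448 - (-3)*(-72)*(-1)/29)*(1/7445) = -48531/4100 + (-20448 - 1*(-216/29))*(1/7445) = -48531/4100 + (-20448 + 216/29)*(1/7445) = -48531/4100 - 592776/29*1/7445 = -48531/4100 - 592776/215905 = -2581693431/177042100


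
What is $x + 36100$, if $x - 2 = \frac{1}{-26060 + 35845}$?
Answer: $\frac{353258071}{9785} \approx 36102.0$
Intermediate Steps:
$x = \frac{19571}{9785}$ ($x = 2 + \frac{1}{-26060 + 35845} = 2 + \frac{1}{9785} = \frac{19571}{9785} \approx 2.0001$)
$x + 36100 = \frac{19571}{9785} + 36100 = \frac{353258071}{9785}$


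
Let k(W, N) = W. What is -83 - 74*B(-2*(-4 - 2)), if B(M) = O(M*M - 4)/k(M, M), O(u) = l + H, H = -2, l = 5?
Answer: -203/2 ≈ -101.50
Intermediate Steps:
O(u) = 3 (O(u) = 5 - 2 = 3)
B(M) = 3/M
-83 - 74*B(-2*(-4 - 2)) = -83 - 222/((-2*(-4 - 2))) = -83 - 222/((-2*(-6))) = -83 - 222/12 = -83 - 74*¼ = -83 - 37/2 = -203/2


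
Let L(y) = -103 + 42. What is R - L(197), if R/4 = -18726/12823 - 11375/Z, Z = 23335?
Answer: 244944241/4603457 ≈ 53.209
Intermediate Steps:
R = -35866636/4603457 (R = 4*(-18726/12823 - 11375/23335) = 4*(-18726*1/12823 - 11375*1/23335) = 4*(-18726/12823 - 175/359) = 4*(-8966659/4603457) = -35866636/4603457 ≈ -7.7912)
L(y) = -61
R - L(197) = -35866636/4603457 - 1*(-61) = -35866636/4603457 + 61 = 244944241/4603457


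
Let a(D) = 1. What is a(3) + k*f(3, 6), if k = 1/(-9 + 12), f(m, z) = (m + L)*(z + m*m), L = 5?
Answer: 41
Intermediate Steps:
f(m, z) = (5 + m)*(z + m²) (f(m, z) = (m + 5)*(z + m*m) = (5 + m)*(z + m²))
k = ⅓ (k = 1/3 = ⅓ ≈ 0.33333)
a(3) + k*f(3, 6) = 1 + (3³ + 5*6 + 5*3² + 3*6)/3 = 1 + (27 + 30 + 5*9 + 18)/3 = 1 + (27 + 30 + 45 + 18)/3 = 1 + (⅓)*120 = 1 + 40 = 41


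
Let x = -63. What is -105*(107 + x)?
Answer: -4620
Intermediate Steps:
-105*(107 + x) = -105*(107 - 63) = -105*44 = -4620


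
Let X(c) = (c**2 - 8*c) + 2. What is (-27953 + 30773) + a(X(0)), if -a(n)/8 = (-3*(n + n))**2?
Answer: 1668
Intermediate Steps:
X(c) = 2 + c**2 - 8*c
a(n) = -288*n**2 (a(n) = -8*9*(n + n)**2 = -8*36*n**2 = -288*n**2)
(-27953 + 30773) + a(X(0)) = (-27953 + 30773) - 288*(2 + 0**2 - 8*0)**2 = 2820 - 288*(2 + 0 + 0)**2 = 2820 - 288*2**2 = 2820 - 288*4 = 2820 - 1152 = 1668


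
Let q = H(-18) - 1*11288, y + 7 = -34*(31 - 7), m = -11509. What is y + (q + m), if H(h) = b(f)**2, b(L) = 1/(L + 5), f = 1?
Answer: -850319/36 ≈ -23620.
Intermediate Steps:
b(L) = 1/(5 + L)
H(h) = 1/36 (H(h) = (1/(5 + 1))**2 = (1/6)**2 = 1/36)
y = -823 (y = -7 - 34*(31 - 7) = -7 - 34*24 = -7 - 816 = -823)
q = -406367/36 (q = 1/36 - 1*11288 = 1/36 - 11288 = -406367/36 ≈ -11288.)
y + (q + m) = -823 + (-406367/36 - 11509) = -823 - 820691/36 = -850319/36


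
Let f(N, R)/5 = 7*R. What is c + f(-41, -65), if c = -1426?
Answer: -3701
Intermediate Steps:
f(N, R) = 35*R (f(N, R) = 5*(7*R) = 35*R)
c + f(-41, -65) = -1426 + 35*(-65) = -1426 - 2275 = -3701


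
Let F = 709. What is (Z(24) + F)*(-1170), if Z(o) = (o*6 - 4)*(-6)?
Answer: 153270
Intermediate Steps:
Z(o) = 24 - 36*o (Z(o) = (6*o - 4)*(-6) = (-4 + 6*o)*(-6) = 24 - 36*o)
(Z(24) + F)*(-1170) = ((24 - 36*24) + 709)*(-1170) = ((24 - 864) + 709)*(-1170) = (-840 + 709)*(-1170) = -131*(-1170) = 153270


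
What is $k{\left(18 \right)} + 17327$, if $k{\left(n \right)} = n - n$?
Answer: $17327$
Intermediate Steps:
$k{\left(n \right)} = 0$
$k{\left(18 \right)} + 17327 = 0 + 17327 = 17327$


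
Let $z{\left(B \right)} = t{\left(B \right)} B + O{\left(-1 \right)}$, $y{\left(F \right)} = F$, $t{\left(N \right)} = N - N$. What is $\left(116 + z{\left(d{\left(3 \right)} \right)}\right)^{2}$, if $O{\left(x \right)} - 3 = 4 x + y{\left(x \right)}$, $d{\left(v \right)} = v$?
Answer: $12996$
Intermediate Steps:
$t{\left(N \right)} = 0$
$O{\left(x \right)} = 3 + 5 x$ ($O{\left(x \right)} = 3 + \left(4 x + x\right) = 3 + 5 x$)
$z{\left(B \right)} = -2$ ($z{\left(B \right)} = 0 B + \left(3 + 5 \left(-1\right)\right) = 0 + \left(3 - 5\right) = 0 - 2 = -2$)
$\left(116 + z{\left(d{\left(3 \right)} \right)}\right)^{2} = \left(116 - 2\right)^{2} = 114^{2} = 12996$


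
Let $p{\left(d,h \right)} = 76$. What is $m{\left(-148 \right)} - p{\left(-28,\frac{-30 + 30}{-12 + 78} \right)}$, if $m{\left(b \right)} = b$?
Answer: $-224$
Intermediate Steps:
$m{\left(-148 \right)} - p{\left(-28,\frac{-30 + 30}{-12 + 78} \right)} = -148 - 76 = -224$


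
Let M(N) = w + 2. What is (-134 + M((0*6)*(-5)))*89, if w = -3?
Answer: -12015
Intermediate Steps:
M(N) = -1 (M(N) = -3 + 2 = -1)
(-134 + M((0*6)*(-5)))*89 = (-134 - 1)*89 = -135*89 = -12015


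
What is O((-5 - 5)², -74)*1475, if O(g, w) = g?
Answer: 147500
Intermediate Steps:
O((-5 - 5)², -74)*1475 = (-5 - 5)²*1475 = (-10)²*1475 = 100*1475 = 147500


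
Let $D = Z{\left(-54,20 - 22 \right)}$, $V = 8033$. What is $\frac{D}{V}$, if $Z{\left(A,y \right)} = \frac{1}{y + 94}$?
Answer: $\frac{1}{739036} \approx 1.3531 \cdot 10^{-6}$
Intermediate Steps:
$Z{\left(A,y \right)} = \frac{1}{94 + y}$
$D = \frac{1}{92}$ ($D = \frac{1}{94 + \left(20 - 22\right)} = \frac{1}{94 - 2} = \frac{1}{92} \approx 0.01087$)
$\frac{D}{V} = \frac{1}{92 \cdot 8033} = \frac{1}{92} \cdot \frac{1}{8033} = \frac{1}{739036}$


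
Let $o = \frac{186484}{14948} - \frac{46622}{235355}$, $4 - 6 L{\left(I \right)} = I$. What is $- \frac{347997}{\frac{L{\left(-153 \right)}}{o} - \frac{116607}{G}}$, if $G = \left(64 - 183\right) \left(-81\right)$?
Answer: $\frac{24147377015080375602}{691546136968913} \approx 34918.0$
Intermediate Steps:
$G = 9639$ ($G = \left(-119\right) \left(-81\right) = 9639$)
$L{\left(I \right)} = \frac{2}{3} - \frac{I}{6}$
$o = \frac{10798259041}{879521635}$ ($o = 186484 \cdot \frac{1}{14948} - \frac{46622}{235355} = \frac{46621}{3737} - \frac{46622}{235355} = \frac{10798259041}{879521635} \approx 12.277$)
$- \frac{347997}{\frac{L{\left(-153 \right)}}{o} - \frac{116607}{G}} = - \frac{347997}{\frac{\frac{2}{3} - - \frac{51}{2}}{\frac{10798259041}{879521635}} - \frac{116607}{9639}} = - \frac{347997}{\left(\frac{2}{3} + \frac{51}{2}\right) \frac{879521635}{10798259041} - \frac{38869}{3213}} = - \frac{347997}{\frac{157}{6} \cdot \frac{879521635}{10798259041} - \frac{38869}{3213}} = - \frac{347997}{\frac{138084896695}{64789554246} - \frac{38869}{3213}} = - \frac{347997}{- \frac{691546136968913}{69389612597466}} = \left(-347997\right) \left(- \frac{69389612597466}{691546136968913}\right) = \frac{24147377015080375602}{691546136968913}$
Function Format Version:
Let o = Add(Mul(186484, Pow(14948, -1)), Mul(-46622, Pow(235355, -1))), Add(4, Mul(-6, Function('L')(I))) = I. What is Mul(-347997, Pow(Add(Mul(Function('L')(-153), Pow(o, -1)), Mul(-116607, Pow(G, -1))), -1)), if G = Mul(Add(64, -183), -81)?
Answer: Rational(24147377015080375602, 691546136968913) ≈ 34918.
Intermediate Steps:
G = 9639 (G = Mul(-119, -81) = 9639)
Function('L')(I) = Add(Rational(2, 3), Mul(Rational(-1, 6), I))
o = Rational(10798259041, 879521635) (o = Add(Mul(186484, Rational(1, 14948)), Mul(-46622, Rational(1, 235355))) = Add(Rational(46621, 3737), Rational(-46622, 235355)) = Rational(10798259041, 879521635) ≈ 12.277)
Mul(-347997, Pow(Add(Mul(Function('L')(-153), Pow(o, -1)), Mul(-116607, Pow(G, -1))), -1)) = Mul(-347997, Pow(Add(Mul(Add(Rational(2, 3), Mul(Rational(-1, 6), -153)), Pow(Rational(10798259041, 879521635), -1)), Mul(-116607, Pow(9639, -1))), -1)) = Mul(-347997, Pow(Add(Mul(Add(Rational(2, 3), Rational(51, 2)), Rational(879521635, 10798259041)), Mul(-116607, Rational(1, 9639))), -1)) = Mul(-347997, Pow(Add(Mul(Rational(157, 6), Rational(879521635, 10798259041)), Rational(-38869, 3213)), -1)) = Mul(-347997, Pow(Add(Rational(138084896695, 64789554246), Rational(-38869, 3213)), -1)) = Mul(-347997, Pow(Rational(-691546136968913, 69389612597466), -1)) = Mul(-347997, Rational(-69389612597466, 691546136968913)) = Rational(24147377015080375602, 691546136968913)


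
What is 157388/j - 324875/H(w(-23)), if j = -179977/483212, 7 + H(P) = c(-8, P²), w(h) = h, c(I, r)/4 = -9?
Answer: -65546042717/157939 ≈ -4.1501e+5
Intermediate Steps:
c(I, r) = -36 (c(I, r) = 4*(-9) = -36)
H(P) = -43 (H(P) = -7 - 36 = -43)
j = -179977/483212 (j = -179977*1/483212 = -179977/483212 ≈ -0.37246)
157388/j - 324875/H(w(-23)) = 157388/(-179977/483212) - 324875/(-43) = 157388*(-483212/179977) - 324875*(-1/43) = -1552076944/3673 + 324875/43 = -65546042717/157939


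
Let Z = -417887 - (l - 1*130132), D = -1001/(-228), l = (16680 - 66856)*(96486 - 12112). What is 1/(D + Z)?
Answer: 228/965183752733 ≈ 2.3622e-10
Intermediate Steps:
l = -4233549824 (l = -50176*84374 = -4233549824)
D = 1001/228 (D = -1/228*(-1001) = 1001/228 ≈ 4.3904)
Z = 4233262069 (Z = -417887 - (-4233549824 - 1*130132) = -417887 - (-4233549824 - 130132) = -417887 - 1*(-4233679956) = -417887 + 4233679956 = 4233262069)
1/(D + Z) = 1/(1001/228 + 4233262069) = 1/(965183752733/228) = 228/965183752733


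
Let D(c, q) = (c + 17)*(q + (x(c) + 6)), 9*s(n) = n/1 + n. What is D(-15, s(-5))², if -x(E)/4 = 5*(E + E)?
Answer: 118548544/81 ≈ 1.4636e+6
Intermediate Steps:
x(E) = -40*E (x(E) = -20*(E + E) = -20*2*E = -40*E)
s(n) = 2*n/9 (s(n) = (n/1 + n)/9 = (n*1 + n)/9 = (n + n)/9 = (2*n)/9 = 2*n/9)
D(c, q) = (17 + c)*(6 + q - 40*c) (D(c, q) = (c + 17)*(q + (-40*c + 6)) = (17 + c)*(q + (6 - 40*c)) = (17 + c)*(6 + q - 40*c))
D(-15, s(-5))² = (102 - 674*(-15) - 40*(-15)² + 17*((2/9)*(-5)) - 10*(-5)/3)² = (102 + 10110 - 40*225 + 17*(-10/9) - 15*(-10/9))² = (102 + 10110 - 9000 - 170/9 + 50/3)² = (10888/9)² = 118548544/81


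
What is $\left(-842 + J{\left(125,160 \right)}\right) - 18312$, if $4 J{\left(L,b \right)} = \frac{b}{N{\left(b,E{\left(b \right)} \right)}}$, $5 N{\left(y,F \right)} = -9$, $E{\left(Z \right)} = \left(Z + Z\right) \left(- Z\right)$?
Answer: $- \frac{172586}{9} \approx -19176.0$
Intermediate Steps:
$E{\left(Z \right)} = - 2 Z^{2}$ ($E{\left(Z \right)} = 2 Z \left(- Z\right) = - 2 Z^{2}$)
$N{\left(y,F \right)} = - \frac{9}{5}$ ($N{\left(y,F \right)} = \frac{1}{5} \left(-9\right) = - \frac{9}{5}$)
$J{\left(L,b \right)} = - \frac{5 b}{36}$ ($J{\left(L,b \right)} = \frac{b \frac{1}{- \frac{9}{5}}}{4} = \frac{b \left(- \frac{5}{9}\right)}{4} = \frac{\left(- \frac{5}{9}\right) b}{4} = - \frac{5 b}{36}$)
$\left(-842 + J{\left(125,160 \right)}\right) - 18312 = \left(-842 - \frac{200}{9}\right) - 18312 = - \frac{7778}{9} - 18312 = - \frac{172586}{9}$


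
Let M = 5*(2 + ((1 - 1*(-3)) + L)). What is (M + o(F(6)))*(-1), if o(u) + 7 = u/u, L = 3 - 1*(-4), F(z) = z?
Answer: -59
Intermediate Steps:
L = 7 (L = 3 + 4 = 7)
o(u) = -6 (o(u) = -7 + u/u = -7 + 1 = -6)
M = 65 (M = 5*(2 + ((1 - 1*(-3)) + 7)) = 5*(2 + ((1 + 3) + 7)) = 5*(2 + (4 + 7)) = 5*(2 + 11) = 5*13 = 65)
(M + o(F(6)))*(-1) = (65 - 6)*(-1) = 59*(-1) = -59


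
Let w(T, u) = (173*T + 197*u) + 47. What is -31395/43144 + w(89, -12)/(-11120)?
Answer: -11417949/5997016 ≈ -1.9039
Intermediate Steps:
w(T, u) = 47 + 173*T + 197*u
-31395/43144 + w(89, -12)/(-11120) = -31395/43144 + (47 + 173*89 + 197*(-12))/(-11120) = -31395*1/43144 + (47 + 15397 - 2364)*(-1/11120) = -31395/43144 + 13080*(-1/11120) = -31395/43144 - 327/278 = -11417949/5997016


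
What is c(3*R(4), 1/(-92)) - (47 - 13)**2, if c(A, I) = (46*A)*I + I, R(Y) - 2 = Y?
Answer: -107181/92 ≈ -1165.0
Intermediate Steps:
R(Y) = 2 + Y
c(A, I) = I + 46*A*I (c(A, I) = 46*A*I + I = I + 46*A*I)
c(3*R(4), 1/(-92)) - (47 - 13)**2 = (1 + 46*(3*(2 + 4)))/(-92) - (47 - 13)**2 = -(1 + 46*(3*6))/92 - 1*34**2 = -(1 + 46*18)/92 - 1*1156 = -(1 + 828)/92 - 1156 = -1/92*829 - 1156 = -829/92 - 1156 = -107181/92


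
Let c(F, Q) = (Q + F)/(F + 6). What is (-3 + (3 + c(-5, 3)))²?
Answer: 4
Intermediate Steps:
c(F, Q) = (F + Q)/(6 + F)
(-3 + (3 + c(-5, 3)))² = (-3 + (3 + (-5 + 3)/(6 - 5)))² = (-3 + (3 - 2/1))² = (-3 + (3 + 1*(-2)))² = (-3 + (3 - 2))² = (-3 + 1)² = (-2)² = 4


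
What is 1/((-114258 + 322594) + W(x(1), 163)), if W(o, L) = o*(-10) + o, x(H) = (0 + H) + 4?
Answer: 1/208291 ≈ 4.8010e-6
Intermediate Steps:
x(H) = 4 + H (x(H) = H + 4 = 4 + H)
W(o, L) = -9*o (W(o, L) = -10*o + o = -9*o)
1/((-114258 + 322594) + W(x(1), 163)) = 1/((-114258 + 322594) - 9*(4 + 1)) = 1/(208336 - 9*5) = 1/(208336 - 45) = 1/208291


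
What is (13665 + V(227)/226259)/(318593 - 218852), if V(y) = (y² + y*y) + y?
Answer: 3091932520/22567298919 ≈ 0.13701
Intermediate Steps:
V(y) = y + 2*y² (V(y) = (y² + y²) + y = 2*y² + y = y + 2*y²)
(13665 + V(227)/226259)/(318593 - 218852) = (13665 + (227*(1 + 2*227))/226259)/(318593 - 218852) = (13665 + (227*(1 + 454))*(1/226259))/99741 = (13665 + (227*455)*(1/226259))*(1/99741) = (13665 + 103285*(1/226259))*(1/99741) = (13665 + 103285/226259)*(1/99741) = (3091932520/226259)*(1/99741) = 3091932520/22567298919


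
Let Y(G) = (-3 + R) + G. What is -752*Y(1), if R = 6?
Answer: -3008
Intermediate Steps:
Y(G) = 3 + G (Y(G) = (-3 + 6) + G = 3 + G)
-752*Y(1) = -752*(3 + 1) = -752*4 = -3008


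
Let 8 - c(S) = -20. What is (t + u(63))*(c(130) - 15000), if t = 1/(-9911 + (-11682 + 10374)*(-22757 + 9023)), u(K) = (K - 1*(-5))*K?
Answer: -1151580748354700/17954161 ≈ -6.4140e+7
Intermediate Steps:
c(S) = 28 (c(S) = 8 - 1*(-20) = 8 + 20 = 28)
u(K) = K*(5 + K) (u(K) = (K + 5)*K = (5 + K)*K = K*(5 + K))
t = 1/17954161 (t = 1/(-9911 - 1308*(-13734)) = 1/(-9911 + 17964072) = 1/17954161 ≈ 5.5697e-8)
(t + u(63))*(c(130) - 15000) = (1/17954161 + 63*(5 + 63))*(28 - 15000) = (1/17954161 + 63*68)*(-14972) = (1/17954161 + 4284)*(-14972) = (76915625725/17954161)*(-14972) = -1151580748354700/17954161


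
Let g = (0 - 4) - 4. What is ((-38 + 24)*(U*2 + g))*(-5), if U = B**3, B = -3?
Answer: -4340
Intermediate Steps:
U = -27 (U = (-3)**3 = -27)
g = -8 (g = -4 - 4 = -8)
((-38 + 24)*(U*2 + g))*(-5) = ((-38 + 24)*(-27*2 - 8))*(-5) = -14*(-54 - 8)*(-5) = -14*(-62)*(-5) = 868*(-5) = -4340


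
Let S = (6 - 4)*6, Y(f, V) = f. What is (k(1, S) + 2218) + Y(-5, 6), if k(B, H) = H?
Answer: 2225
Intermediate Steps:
S = 12 (S = 2*6 = 12)
(k(1, S) + 2218) + Y(-5, 6) = (12 + 2218) - 5 = 2230 - 5 = 2225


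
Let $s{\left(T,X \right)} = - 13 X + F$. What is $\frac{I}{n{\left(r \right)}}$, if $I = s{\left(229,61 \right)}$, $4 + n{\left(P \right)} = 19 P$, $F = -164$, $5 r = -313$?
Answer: $\frac{1595}{1989} \approx 0.80191$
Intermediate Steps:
$r = - \frac{313}{5}$ ($r = \frac{1}{5} \left(-313\right) = - \frac{313}{5} \approx -62.6$)
$n{\left(P \right)} = -4 + 19 P$
$s{\left(T,X \right)} = -164 - 13 X$ ($s{\left(T,X \right)} = - 13 X - 164 = -164 - 13 X$)
$I = -957$ ($I = -164 - 793 = -957$)
$\frac{I}{n{\left(r \right)}} = - \frac{957}{-4 + 19 \left(- \frac{313}{5}\right)} = - \frac{957}{-4 - \frac{5947}{5}} = - \frac{957}{- \frac{5967}{5}} = \left(-957\right) \left(- \frac{5}{5967}\right) = \frac{1595}{1989}$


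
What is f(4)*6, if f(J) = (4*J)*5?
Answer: 480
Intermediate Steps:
f(J) = 20*J
f(4)*6 = (20*4)*6 = 80*6 = 480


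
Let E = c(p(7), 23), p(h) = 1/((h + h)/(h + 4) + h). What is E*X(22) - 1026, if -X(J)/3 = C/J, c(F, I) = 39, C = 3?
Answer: -22923/22 ≈ -1042.0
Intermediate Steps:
p(h) = 1/(h + 2*h/(4 + h)) (p(h) = 1/((2*h)/(4 + h) + h) = 1/(2*h/(4 + h) + h) = 1/(h + 2*h/(4 + h)))
X(J) = -9/J
E = 39
E*X(22) - 1026 = 39*(-9/22) - 1026 = -351/22 - 1026 = -22923/22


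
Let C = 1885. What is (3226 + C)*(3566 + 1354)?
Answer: 25146120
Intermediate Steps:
(3226 + C)*(3566 + 1354) = (3226 + 1885)*(3566 + 1354) = 5111*4920 = 25146120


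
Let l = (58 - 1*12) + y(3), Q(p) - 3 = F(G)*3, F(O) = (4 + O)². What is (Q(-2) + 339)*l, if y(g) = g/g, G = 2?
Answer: 21150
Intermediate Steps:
Q(p) = 111 (Q(p) = 3 + (4 + 2)²*3 = 3 + 6²*3 = 3 + 36*3 = 3 + 108 = 111)
y(g) = 1
l = 47 (l = (58 - 1*12) + 1 = (58 - 12) + 1 = 46 + 1 = 47)
(Q(-2) + 339)*l = (111 + 339)*47 = 450*47 = 21150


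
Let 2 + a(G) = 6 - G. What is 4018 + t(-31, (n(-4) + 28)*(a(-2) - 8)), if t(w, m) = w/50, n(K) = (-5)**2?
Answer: 200869/50 ≈ 4017.4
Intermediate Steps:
n(K) = 25
a(G) = 4 - G (a(G) = -2 + (6 - G) = 4 - G)
t(w, m) = w/50 (t(w, m) = w*(1/50) = w/50)
4018 + t(-31, (n(-4) + 28)*(a(-2) - 8)) = 4018 + (1/50)*(-31) = 4018 - 31/50 = 200869/50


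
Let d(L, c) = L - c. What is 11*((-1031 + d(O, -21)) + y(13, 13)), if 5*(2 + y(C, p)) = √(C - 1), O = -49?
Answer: -11671 + 22*√3/5 ≈ -11663.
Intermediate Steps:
y(C, p) = -2 + √(-1 + C)/5 (y(C, p) = -2 + √(C - 1)/5 = -2 + √(-1 + C)/5)
11*((-1031 + d(O, -21)) + y(13, 13)) = 11*((-1031 + (-49 - 1*(-21))) + (-2 + √(-1 + 13)/5)) = 11*((-1031 + (-49 + 21)) + (-2 + √12/5)) = 11*((-1031 - 28) + (-2 + (2*√3)/5)) = 11*(-1059 + (-2 + 2*√3/5)) = 11*(-1061 + 2*√3/5) = -11671 + 22*√3/5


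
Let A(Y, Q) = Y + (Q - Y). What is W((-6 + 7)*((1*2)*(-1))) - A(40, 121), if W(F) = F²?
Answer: -117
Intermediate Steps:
A(Y, Q) = Q
W((-6 + 7)*((1*2)*(-1))) - A(40, 121) = ((-6 + 7)*((1*2)*(-1)))² - 1*121 = (1*(2*(-1)))² - 121 = (1*(-2))² - 121 = (-2)² - 121 = 4 - 121 = -117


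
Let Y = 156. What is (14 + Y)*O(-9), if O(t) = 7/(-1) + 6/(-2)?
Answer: -1700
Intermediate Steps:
O(t) = -10 (O(t) = 7*(-1) + 6*(-½) = -7 - 3 = -10)
(14 + Y)*O(-9) = (14 + 156)*(-10) = 170*(-10) = -1700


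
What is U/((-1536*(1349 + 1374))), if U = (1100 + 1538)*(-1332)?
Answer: 146409/174272 ≈ 0.84012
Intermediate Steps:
U = -3513816 (U = 2638*(-1332) = -3513816)
U/((-1536*(1349 + 1374))) = -3513816*(-1/(1536*(1349 + 1374))) = -3513816/((-1536*2723)) = -3513816/(-4182528) = -3513816*(-1/4182528) = 146409/174272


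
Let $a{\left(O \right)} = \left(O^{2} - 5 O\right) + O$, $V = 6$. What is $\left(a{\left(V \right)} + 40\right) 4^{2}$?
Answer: $832$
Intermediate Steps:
$a{\left(O \right)} = O^{2} - 4 O$
$\left(a{\left(V \right)} + 40\right) 4^{2} = \left(6 \left(-4 + 6\right) + 40\right) 4^{2} = \left(6 \cdot 2 + 40\right) 16 = \left(12 + 40\right) 16 = 52 \cdot 16 = 832$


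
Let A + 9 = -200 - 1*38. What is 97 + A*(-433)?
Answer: 107048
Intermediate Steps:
A = -247 (A = -9 + (-200 - 1*38) = -9 + (-200 - 38) = -9 - 238 = -247)
97 + A*(-433) = 97 - 247*(-433) = 97 + 106951 = 107048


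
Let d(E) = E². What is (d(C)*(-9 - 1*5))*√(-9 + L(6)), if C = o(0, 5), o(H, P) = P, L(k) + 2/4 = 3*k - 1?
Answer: -175*√30 ≈ -958.51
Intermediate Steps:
L(k) = -3/2 + 3*k (L(k) = -½ + (3*k - 1) = -½ + (-1 + 3*k) = -3/2 + 3*k)
C = 5
(d(C)*(-9 - 1*5))*√(-9 + L(6)) = (5²*(-9 - 1*5))*√(-9 + (-3/2 + 3*6)) = (25*(-9 - 5))*√(-9 + (-3/2 + 18)) = (25*(-14))*√(-9 + 33/2) = -175*√30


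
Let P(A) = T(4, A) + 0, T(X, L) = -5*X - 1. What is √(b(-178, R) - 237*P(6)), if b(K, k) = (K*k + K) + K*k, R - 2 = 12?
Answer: I*√185 ≈ 13.601*I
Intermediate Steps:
R = 14 (R = 2 + 12 = 14)
T(X, L) = -1 - 5*X
P(A) = -21 (P(A) = (-1 - 5*4) + 0 = (-1 - 20) + 0 = -21 + 0 = -21)
b(K, k) = K + 2*K*k (b(K, k) = (K + K*k) + K*k = K + 2*K*k)
√(b(-178, R) - 237*P(6)) = √(-178*(1 + 2*14) - 237*(-21)) = √(-178*(1 + 28) + 4977) = √(-178*29 + 4977) = √(-5162 + 4977) = √(-185) = I*√185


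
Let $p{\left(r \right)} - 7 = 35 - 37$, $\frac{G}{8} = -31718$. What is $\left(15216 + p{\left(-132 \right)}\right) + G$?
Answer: $-238523$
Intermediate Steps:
$G = -253744$ ($G = 8 \left(-31718\right) = -253744$)
$p{\left(r \right)} = 5$ ($p{\left(r \right)} = 7 + \left(35 - 37\right) = 7 - 2 = 5$)
$\left(15216 + p{\left(-132 \right)}\right) + G = \left(15216 + 5\right) - 253744 = 15221 - 253744 = -238523$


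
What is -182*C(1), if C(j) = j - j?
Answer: 0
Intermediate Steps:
C(j) = 0
-182*C(1) = -182*0 = 0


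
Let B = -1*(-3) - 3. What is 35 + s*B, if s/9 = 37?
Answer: 35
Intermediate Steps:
s = 333 (s = 9*37 = 333)
B = 0 (B = 3 - 3 = 0)
35 + s*B = 35 + 333*0 = 35 + 0 = 35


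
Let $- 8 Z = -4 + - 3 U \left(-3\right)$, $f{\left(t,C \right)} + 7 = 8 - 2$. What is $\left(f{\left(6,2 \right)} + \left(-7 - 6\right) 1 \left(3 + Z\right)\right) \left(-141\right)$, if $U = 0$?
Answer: $\frac{13113}{2} \approx 6556.5$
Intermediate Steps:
$f{\left(t,C \right)} = -1$ ($f{\left(t,C \right)} = -7 + \left(8 - 2\right) = -7 + 6 = -1$)
$Z = \frac{1}{2}$ ($Z = - \frac{-4 + \left(-3\right) 0 \left(-3\right)}{8} = - \frac{-4 + 0 \left(-3\right)}{8} = - \frac{-4 + 0}{8} = \left(- \frac{1}{8}\right) \left(-4\right) = \frac{1}{2} \approx 0.5$)
$\left(f{\left(6,2 \right)} + \left(-7 - 6\right) 1 \left(3 + Z\right)\right) \left(-141\right) = \left(-1 + \left(-7 - 6\right) 1 \left(3 + \frac{1}{2}\right)\right) \left(-141\right) = \left(-1 - 13 \cdot 1 \cdot \frac{7}{2}\right) \left(-141\right) = \left(-1 - \frac{91}{2}\right) \left(-141\right) = \left(- \frac{93}{2}\right) \left(-141\right) = \frac{13113}{2}$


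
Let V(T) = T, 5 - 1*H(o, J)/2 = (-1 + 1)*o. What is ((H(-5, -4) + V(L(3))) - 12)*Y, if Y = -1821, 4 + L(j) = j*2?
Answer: 0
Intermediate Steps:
H(o, J) = 10 (H(o, J) = 10 - 2*(-1 + 1)*o = 10 - 0*o = 10 - 2*0 = 10 + 0 = 10)
L(j) = -4 + 2*j (L(j) = -4 + j*2 = -4 + 2*j)
((H(-5, -4) + V(L(3))) - 12)*Y = ((10 + (-4 + 2*3)) - 12)*(-1821) = ((10 + (-4 + 6)) - 12)*(-1821) = ((10 + 2) - 12)*(-1821) = (12 - 12)*(-1821) = 0*(-1821) = 0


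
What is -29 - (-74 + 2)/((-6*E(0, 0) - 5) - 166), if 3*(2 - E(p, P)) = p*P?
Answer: -1793/61 ≈ -29.393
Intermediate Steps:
E(p, P) = 2 - P*p/3 (E(p, P) = 2 - p*P/3 = 2 - P*p/3)
-29 - (-74 + 2)/((-6*E(0, 0) - 5) - 166) = -29 - (-74 + 2)/((-6*(2 - 1/3*0*0) - 5) - 166) = -29 - (-72)/((-6*(2 + 0) - 5) - 166) = -29 - (-72)/((-6*2 - 5) - 166) = -29 - (-72)/((-12 - 5) - 166) = -29 - (-72)/(-17 - 166) = -29 - (-72)/(-183) = -29 - (-72)*(-1)/183 = -29 - 1*24/61 = -29 - 24/61 = -1793/61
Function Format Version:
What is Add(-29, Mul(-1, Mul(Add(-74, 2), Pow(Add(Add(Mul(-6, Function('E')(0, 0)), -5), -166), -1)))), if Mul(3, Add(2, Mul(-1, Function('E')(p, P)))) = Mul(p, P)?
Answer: Rational(-1793, 61) ≈ -29.393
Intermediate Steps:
Function('E')(p, P) = Add(2, Mul(Rational(-1, 3), P, p)) (Function('E')(p, P) = Add(2, Mul(Rational(-1, 3), Mul(p, P))) = Add(2, Mul(Rational(-1, 3), Mul(P, p))) = Add(2, Mul(Rational(-1, 3), P, p)))
Add(-29, Mul(-1, Mul(Add(-74, 2), Pow(Add(Add(Mul(-6, Function('E')(0, 0)), -5), -166), -1)))) = Add(-29, Mul(-1, Mul(Add(-74, 2), Pow(Add(Add(Mul(-6, Add(2, Mul(Rational(-1, 3), 0, 0))), -5), -166), -1)))) = Add(-29, Mul(-1, Mul(-72, Pow(Add(Add(Mul(-6, Add(2, 0)), -5), -166), -1)))) = Add(-29, Mul(-1, Mul(-72, Pow(Add(Add(Mul(-6, 2), -5), -166), -1)))) = Add(-29, Mul(-1, Mul(-72, Pow(Add(Add(-12, -5), -166), -1)))) = Add(-29, Mul(-1, Mul(-72, Pow(Add(-17, -166), -1)))) = Add(-29, Mul(-1, Mul(-72, Pow(-183, -1)))) = Add(-29, Mul(-1, Mul(-72, Rational(-1, 183)))) = Add(-29, Mul(-1, Rational(24, 61))) = Add(-29, Rational(-24, 61)) = Rational(-1793, 61)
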